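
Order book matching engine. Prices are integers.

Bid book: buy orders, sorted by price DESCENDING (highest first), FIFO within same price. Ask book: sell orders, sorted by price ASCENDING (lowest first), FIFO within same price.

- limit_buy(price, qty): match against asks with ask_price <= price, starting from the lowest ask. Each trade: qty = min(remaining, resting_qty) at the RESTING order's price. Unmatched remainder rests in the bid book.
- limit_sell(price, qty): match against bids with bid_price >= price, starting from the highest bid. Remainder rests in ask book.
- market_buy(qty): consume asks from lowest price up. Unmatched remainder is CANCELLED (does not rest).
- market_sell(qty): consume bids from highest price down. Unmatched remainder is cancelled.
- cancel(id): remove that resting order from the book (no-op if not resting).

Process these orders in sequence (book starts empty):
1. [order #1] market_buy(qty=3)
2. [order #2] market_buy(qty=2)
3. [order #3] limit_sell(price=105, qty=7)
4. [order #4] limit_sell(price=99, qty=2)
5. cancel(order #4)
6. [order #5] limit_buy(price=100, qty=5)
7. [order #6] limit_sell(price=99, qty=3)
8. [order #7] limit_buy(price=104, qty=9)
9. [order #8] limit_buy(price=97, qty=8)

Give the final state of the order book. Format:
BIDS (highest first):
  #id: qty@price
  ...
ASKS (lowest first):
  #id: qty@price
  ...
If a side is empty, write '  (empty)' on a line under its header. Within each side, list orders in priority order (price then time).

After op 1 [order #1] market_buy(qty=3): fills=none; bids=[-] asks=[-]
After op 2 [order #2] market_buy(qty=2): fills=none; bids=[-] asks=[-]
After op 3 [order #3] limit_sell(price=105, qty=7): fills=none; bids=[-] asks=[#3:7@105]
After op 4 [order #4] limit_sell(price=99, qty=2): fills=none; bids=[-] asks=[#4:2@99 #3:7@105]
After op 5 cancel(order #4): fills=none; bids=[-] asks=[#3:7@105]
After op 6 [order #5] limit_buy(price=100, qty=5): fills=none; bids=[#5:5@100] asks=[#3:7@105]
After op 7 [order #6] limit_sell(price=99, qty=3): fills=#5x#6:3@100; bids=[#5:2@100] asks=[#3:7@105]
After op 8 [order #7] limit_buy(price=104, qty=9): fills=none; bids=[#7:9@104 #5:2@100] asks=[#3:7@105]
After op 9 [order #8] limit_buy(price=97, qty=8): fills=none; bids=[#7:9@104 #5:2@100 #8:8@97] asks=[#3:7@105]

Answer: BIDS (highest first):
  #7: 9@104
  #5: 2@100
  #8: 8@97
ASKS (lowest first):
  #3: 7@105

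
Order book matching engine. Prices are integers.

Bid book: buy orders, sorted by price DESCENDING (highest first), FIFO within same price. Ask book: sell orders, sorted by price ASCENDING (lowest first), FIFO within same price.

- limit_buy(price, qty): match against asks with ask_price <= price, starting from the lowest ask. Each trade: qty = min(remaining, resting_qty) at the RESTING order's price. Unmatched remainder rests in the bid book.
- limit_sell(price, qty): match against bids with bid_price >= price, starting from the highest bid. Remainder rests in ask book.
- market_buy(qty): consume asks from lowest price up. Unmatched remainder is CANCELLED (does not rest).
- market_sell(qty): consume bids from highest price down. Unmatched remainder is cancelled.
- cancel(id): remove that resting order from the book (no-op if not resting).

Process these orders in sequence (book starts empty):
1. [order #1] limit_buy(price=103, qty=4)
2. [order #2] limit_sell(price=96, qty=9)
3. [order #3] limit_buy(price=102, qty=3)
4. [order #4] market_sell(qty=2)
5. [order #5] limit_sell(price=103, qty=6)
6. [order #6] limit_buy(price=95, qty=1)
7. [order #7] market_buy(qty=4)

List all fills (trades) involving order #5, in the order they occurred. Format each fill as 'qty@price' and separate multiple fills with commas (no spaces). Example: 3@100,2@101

Answer: 2@103

Derivation:
After op 1 [order #1] limit_buy(price=103, qty=4): fills=none; bids=[#1:4@103] asks=[-]
After op 2 [order #2] limit_sell(price=96, qty=9): fills=#1x#2:4@103; bids=[-] asks=[#2:5@96]
After op 3 [order #3] limit_buy(price=102, qty=3): fills=#3x#2:3@96; bids=[-] asks=[#2:2@96]
After op 4 [order #4] market_sell(qty=2): fills=none; bids=[-] asks=[#2:2@96]
After op 5 [order #5] limit_sell(price=103, qty=6): fills=none; bids=[-] asks=[#2:2@96 #5:6@103]
After op 6 [order #6] limit_buy(price=95, qty=1): fills=none; bids=[#6:1@95] asks=[#2:2@96 #5:6@103]
After op 7 [order #7] market_buy(qty=4): fills=#7x#2:2@96 #7x#5:2@103; bids=[#6:1@95] asks=[#5:4@103]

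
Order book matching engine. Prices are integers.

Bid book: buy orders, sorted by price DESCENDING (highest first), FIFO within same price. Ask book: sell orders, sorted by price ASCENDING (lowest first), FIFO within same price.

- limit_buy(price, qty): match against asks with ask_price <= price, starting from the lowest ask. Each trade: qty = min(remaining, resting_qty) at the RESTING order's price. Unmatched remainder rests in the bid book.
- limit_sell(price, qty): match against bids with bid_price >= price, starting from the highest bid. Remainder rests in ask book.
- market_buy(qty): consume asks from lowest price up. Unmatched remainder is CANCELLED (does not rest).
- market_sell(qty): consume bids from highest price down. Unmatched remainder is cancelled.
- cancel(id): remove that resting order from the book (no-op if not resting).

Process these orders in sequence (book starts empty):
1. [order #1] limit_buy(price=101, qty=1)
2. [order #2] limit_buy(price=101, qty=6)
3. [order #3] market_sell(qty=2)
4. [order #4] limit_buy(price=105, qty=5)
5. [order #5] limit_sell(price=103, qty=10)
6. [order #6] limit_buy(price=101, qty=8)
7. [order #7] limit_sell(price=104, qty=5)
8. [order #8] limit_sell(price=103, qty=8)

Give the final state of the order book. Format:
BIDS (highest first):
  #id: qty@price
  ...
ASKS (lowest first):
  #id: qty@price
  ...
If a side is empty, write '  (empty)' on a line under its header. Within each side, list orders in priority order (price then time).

Answer: BIDS (highest first):
  #2: 5@101
  #6: 8@101
ASKS (lowest first):
  #5: 5@103
  #8: 8@103
  #7: 5@104

Derivation:
After op 1 [order #1] limit_buy(price=101, qty=1): fills=none; bids=[#1:1@101] asks=[-]
After op 2 [order #2] limit_buy(price=101, qty=6): fills=none; bids=[#1:1@101 #2:6@101] asks=[-]
After op 3 [order #3] market_sell(qty=2): fills=#1x#3:1@101 #2x#3:1@101; bids=[#2:5@101] asks=[-]
After op 4 [order #4] limit_buy(price=105, qty=5): fills=none; bids=[#4:5@105 #2:5@101] asks=[-]
After op 5 [order #5] limit_sell(price=103, qty=10): fills=#4x#5:5@105; bids=[#2:5@101] asks=[#5:5@103]
After op 6 [order #6] limit_buy(price=101, qty=8): fills=none; bids=[#2:5@101 #6:8@101] asks=[#5:5@103]
After op 7 [order #7] limit_sell(price=104, qty=5): fills=none; bids=[#2:5@101 #6:8@101] asks=[#5:5@103 #7:5@104]
After op 8 [order #8] limit_sell(price=103, qty=8): fills=none; bids=[#2:5@101 #6:8@101] asks=[#5:5@103 #8:8@103 #7:5@104]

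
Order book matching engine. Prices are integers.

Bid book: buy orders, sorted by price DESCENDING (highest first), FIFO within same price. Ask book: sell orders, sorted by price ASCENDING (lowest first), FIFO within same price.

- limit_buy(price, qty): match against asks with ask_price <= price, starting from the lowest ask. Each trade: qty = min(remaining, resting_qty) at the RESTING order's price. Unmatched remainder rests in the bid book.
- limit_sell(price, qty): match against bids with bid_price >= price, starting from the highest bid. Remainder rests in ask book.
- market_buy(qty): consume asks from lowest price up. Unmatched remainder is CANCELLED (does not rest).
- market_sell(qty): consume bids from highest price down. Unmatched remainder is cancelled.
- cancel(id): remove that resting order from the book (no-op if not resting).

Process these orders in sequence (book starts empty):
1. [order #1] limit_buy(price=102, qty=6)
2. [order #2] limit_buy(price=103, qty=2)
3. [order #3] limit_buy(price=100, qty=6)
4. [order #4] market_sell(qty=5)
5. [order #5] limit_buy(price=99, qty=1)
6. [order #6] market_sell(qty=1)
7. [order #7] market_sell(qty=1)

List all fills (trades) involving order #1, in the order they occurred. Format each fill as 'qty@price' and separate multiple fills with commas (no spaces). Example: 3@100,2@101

After op 1 [order #1] limit_buy(price=102, qty=6): fills=none; bids=[#1:6@102] asks=[-]
After op 2 [order #2] limit_buy(price=103, qty=2): fills=none; bids=[#2:2@103 #1:6@102] asks=[-]
After op 3 [order #3] limit_buy(price=100, qty=6): fills=none; bids=[#2:2@103 #1:6@102 #3:6@100] asks=[-]
After op 4 [order #4] market_sell(qty=5): fills=#2x#4:2@103 #1x#4:3@102; bids=[#1:3@102 #3:6@100] asks=[-]
After op 5 [order #5] limit_buy(price=99, qty=1): fills=none; bids=[#1:3@102 #3:6@100 #5:1@99] asks=[-]
After op 6 [order #6] market_sell(qty=1): fills=#1x#6:1@102; bids=[#1:2@102 #3:6@100 #5:1@99] asks=[-]
After op 7 [order #7] market_sell(qty=1): fills=#1x#7:1@102; bids=[#1:1@102 #3:6@100 #5:1@99] asks=[-]

Answer: 3@102,1@102,1@102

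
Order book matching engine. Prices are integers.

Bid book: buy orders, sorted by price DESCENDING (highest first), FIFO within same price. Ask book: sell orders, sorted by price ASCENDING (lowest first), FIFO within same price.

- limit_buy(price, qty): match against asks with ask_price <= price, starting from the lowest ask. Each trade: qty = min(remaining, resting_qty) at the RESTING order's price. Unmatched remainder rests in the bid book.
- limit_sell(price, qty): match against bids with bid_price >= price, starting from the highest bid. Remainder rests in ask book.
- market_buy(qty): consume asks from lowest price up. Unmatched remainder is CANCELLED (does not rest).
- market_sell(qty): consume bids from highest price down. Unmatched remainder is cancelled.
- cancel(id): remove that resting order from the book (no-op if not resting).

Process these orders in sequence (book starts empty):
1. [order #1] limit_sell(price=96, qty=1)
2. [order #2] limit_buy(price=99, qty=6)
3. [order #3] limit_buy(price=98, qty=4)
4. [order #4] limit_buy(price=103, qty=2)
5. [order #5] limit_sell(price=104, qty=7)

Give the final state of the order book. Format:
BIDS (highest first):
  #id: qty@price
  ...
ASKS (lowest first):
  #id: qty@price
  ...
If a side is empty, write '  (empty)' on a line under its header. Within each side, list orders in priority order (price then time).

Answer: BIDS (highest first):
  #4: 2@103
  #2: 5@99
  #3: 4@98
ASKS (lowest first):
  #5: 7@104

Derivation:
After op 1 [order #1] limit_sell(price=96, qty=1): fills=none; bids=[-] asks=[#1:1@96]
After op 2 [order #2] limit_buy(price=99, qty=6): fills=#2x#1:1@96; bids=[#2:5@99] asks=[-]
After op 3 [order #3] limit_buy(price=98, qty=4): fills=none; bids=[#2:5@99 #3:4@98] asks=[-]
After op 4 [order #4] limit_buy(price=103, qty=2): fills=none; bids=[#4:2@103 #2:5@99 #3:4@98] asks=[-]
After op 5 [order #5] limit_sell(price=104, qty=7): fills=none; bids=[#4:2@103 #2:5@99 #3:4@98] asks=[#5:7@104]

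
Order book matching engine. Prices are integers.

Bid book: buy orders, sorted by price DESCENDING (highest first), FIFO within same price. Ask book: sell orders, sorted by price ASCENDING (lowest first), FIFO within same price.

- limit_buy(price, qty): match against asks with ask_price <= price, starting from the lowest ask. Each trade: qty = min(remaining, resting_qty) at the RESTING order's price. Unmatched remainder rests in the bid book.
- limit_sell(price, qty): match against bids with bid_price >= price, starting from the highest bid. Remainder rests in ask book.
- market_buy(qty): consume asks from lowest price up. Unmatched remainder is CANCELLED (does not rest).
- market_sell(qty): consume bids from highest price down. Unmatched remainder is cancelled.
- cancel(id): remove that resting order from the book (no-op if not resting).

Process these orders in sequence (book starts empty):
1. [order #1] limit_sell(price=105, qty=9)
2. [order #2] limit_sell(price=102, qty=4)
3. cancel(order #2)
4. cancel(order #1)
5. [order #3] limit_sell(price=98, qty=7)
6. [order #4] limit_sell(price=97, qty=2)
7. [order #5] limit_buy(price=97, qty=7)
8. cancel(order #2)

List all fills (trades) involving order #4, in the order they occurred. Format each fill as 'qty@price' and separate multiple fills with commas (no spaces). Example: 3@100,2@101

After op 1 [order #1] limit_sell(price=105, qty=9): fills=none; bids=[-] asks=[#1:9@105]
After op 2 [order #2] limit_sell(price=102, qty=4): fills=none; bids=[-] asks=[#2:4@102 #1:9@105]
After op 3 cancel(order #2): fills=none; bids=[-] asks=[#1:9@105]
After op 4 cancel(order #1): fills=none; bids=[-] asks=[-]
After op 5 [order #3] limit_sell(price=98, qty=7): fills=none; bids=[-] asks=[#3:7@98]
After op 6 [order #4] limit_sell(price=97, qty=2): fills=none; bids=[-] asks=[#4:2@97 #3:7@98]
After op 7 [order #5] limit_buy(price=97, qty=7): fills=#5x#4:2@97; bids=[#5:5@97] asks=[#3:7@98]
After op 8 cancel(order #2): fills=none; bids=[#5:5@97] asks=[#3:7@98]

Answer: 2@97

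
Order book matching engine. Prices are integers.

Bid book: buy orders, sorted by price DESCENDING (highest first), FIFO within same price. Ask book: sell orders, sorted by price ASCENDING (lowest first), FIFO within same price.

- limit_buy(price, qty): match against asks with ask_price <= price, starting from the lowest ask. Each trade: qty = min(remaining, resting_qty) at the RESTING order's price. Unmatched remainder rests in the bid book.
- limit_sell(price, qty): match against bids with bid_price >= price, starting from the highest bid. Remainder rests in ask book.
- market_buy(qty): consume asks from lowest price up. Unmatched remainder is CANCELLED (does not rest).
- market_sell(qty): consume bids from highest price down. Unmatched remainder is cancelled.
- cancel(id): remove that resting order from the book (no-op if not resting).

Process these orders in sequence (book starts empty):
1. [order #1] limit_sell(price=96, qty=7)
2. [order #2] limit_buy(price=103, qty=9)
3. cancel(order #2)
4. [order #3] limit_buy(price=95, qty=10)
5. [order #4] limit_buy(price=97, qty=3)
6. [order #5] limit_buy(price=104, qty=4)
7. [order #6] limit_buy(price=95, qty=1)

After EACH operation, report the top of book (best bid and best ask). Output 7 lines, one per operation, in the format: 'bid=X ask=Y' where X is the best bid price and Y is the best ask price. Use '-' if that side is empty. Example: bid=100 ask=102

Answer: bid=- ask=96
bid=103 ask=-
bid=- ask=-
bid=95 ask=-
bid=97 ask=-
bid=104 ask=-
bid=104 ask=-

Derivation:
After op 1 [order #1] limit_sell(price=96, qty=7): fills=none; bids=[-] asks=[#1:7@96]
After op 2 [order #2] limit_buy(price=103, qty=9): fills=#2x#1:7@96; bids=[#2:2@103] asks=[-]
After op 3 cancel(order #2): fills=none; bids=[-] asks=[-]
After op 4 [order #3] limit_buy(price=95, qty=10): fills=none; bids=[#3:10@95] asks=[-]
After op 5 [order #4] limit_buy(price=97, qty=3): fills=none; bids=[#4:3@97 #3:10@95] asks=[-]
After op 6 [order #5] limit_buy(price=104, qty=4): fills=none; bids=[#5:4@104 #4:3@97 #3:10@95] asks=[-]
After op 7 [order #6] limit_buy(price=95, qty=1): fills=none; bids=[#5:4@104 #4:3@97 #3:10@95 #6:1@95] asks=[-]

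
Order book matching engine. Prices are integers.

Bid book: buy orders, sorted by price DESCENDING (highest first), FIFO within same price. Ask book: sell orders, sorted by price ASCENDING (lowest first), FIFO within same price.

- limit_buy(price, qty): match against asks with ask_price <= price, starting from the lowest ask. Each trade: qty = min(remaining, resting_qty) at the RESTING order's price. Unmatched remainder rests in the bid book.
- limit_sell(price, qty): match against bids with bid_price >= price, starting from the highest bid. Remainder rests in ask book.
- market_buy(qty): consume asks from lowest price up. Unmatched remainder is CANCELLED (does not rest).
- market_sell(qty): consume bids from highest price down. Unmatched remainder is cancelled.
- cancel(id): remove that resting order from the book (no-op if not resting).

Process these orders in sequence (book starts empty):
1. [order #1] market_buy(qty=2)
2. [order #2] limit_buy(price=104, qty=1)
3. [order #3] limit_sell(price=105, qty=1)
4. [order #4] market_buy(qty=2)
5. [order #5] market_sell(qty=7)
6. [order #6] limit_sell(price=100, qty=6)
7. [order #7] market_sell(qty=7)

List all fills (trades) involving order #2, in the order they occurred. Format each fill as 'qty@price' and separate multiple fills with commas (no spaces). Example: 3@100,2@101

Answer: 1@104

Derivation:
After op 1 [order #1] market_buy(qty=2): fills=none; bids=[-] asks=[-]
After op 2 [order #2] limit_buy(price=104, qty=1): fills=none; bids=[#2:1@104] asks=[-]
After op 3 [order #3] limit_sell(price=105, qty=1): fills=none; bids=[#2:1@104] asks=[#3:1@105]
After op 4 [order #4] market_buy(qty=2): fills=#4x#3:1@105; bids=[#2:1@104] asks=[-]
After op 5 [order #5] market_sell(qty=7): fills=#2x#5:1@104; bids=[-] asks=[-]
After op 6 [order #6] limit_sell(price=100, qty=6): fills=none; bids=[-] asks=[#6:6@100]
After op 7 [order #7] market_sell(qty=7): fills=none; bids=[-] asks=[#6:6@100]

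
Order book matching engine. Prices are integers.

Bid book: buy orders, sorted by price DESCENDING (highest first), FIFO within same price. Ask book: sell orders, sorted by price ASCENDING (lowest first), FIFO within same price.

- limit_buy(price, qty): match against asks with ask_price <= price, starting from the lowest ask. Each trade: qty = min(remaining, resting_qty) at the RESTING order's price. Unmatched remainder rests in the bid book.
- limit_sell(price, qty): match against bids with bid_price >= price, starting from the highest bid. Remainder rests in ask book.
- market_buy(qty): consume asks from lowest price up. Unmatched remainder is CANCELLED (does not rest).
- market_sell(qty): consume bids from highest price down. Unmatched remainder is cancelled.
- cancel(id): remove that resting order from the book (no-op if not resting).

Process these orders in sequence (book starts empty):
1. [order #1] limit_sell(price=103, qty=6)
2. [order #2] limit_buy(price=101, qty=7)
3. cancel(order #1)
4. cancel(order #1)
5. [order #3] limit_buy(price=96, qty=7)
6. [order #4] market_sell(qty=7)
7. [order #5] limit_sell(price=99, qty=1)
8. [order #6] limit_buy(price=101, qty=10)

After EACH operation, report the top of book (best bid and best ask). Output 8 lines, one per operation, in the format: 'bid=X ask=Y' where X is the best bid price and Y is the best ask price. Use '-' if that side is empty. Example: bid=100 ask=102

After op 1 [order #1] limit_sell(price=103, qty=6): fills=none; bids=[-] asks=[#1:6@103]
After op 2 [order #2] limit_buy(price=101, qty=7): fills=none; bids=[#2:7@101] asks=[#1:6@103]
After op 3 cancel(order #1): fills=none; bids=[#2:7@101] asks=[-]
After op 4 cancel(order #1): fills=none; bids=[#2:7@101] asks=[-]
After op 5 [order #3] limit_buy(price=96, qty=7): fills=none; bids=[#2:7@101 #3:7@96] asks=[-]
After op 6 [order #4] market_sell(qty=7): fills=#2x#4:7@101; bids=[#3:7@96] asks=[-]
After op 7 [order #5] limit_sell(price=99, qty=1): fills=none; bids=[#3:7@96] asks=[#5:1@99]
After op 8 [order #6] limit_buy(price=101, qty=10): fills=#6x#5:1@99; bids=[#6:9@101 #3:7@96] asks=[-]

Answer: bid=- ask=103
bid=101 ask=103
bid=101 ask=-
bid=101 ask=-
bid=101 ask=-
bid=96 ask=-
bid=96 ask=99
bid=101 ask=-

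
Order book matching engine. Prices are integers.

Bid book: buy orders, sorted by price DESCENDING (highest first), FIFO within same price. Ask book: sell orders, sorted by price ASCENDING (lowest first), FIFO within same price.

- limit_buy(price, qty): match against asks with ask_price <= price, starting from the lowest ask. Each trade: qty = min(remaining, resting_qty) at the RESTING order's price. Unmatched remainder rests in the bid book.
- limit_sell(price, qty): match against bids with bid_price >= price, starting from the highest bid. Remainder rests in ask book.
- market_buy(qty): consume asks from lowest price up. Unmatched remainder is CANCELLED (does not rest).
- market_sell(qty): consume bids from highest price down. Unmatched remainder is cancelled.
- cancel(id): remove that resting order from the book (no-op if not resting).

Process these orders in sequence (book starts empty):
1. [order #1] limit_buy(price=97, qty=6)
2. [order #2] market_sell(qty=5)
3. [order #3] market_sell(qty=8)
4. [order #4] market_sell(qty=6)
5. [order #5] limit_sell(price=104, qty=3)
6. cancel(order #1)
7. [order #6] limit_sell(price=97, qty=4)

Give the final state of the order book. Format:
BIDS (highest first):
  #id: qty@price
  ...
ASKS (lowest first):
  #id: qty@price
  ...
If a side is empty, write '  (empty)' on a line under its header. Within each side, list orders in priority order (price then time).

Answer: BIDS (highest first):
  (empty)
ASKS (lowest first):
  #6: 4@97
  #5: 3@104

Derivation:
After op 1 [order #1] limit_buy(price=97, qty=6): fills=none; bids=[#1:6@97] asks=[-]
After op 2 [order #2] market_sell(qty=5): fills=#1x#2:5@97; bids=[#1:1@97] asks=[-]
After op 3 [order #3] market_sell(qty=8): fills=#1x#3:1@97; bids=[-] asks=[-]
After op 4 [order #4] market_sell(qty=6): fills=none; bids=[-] asks=[-]
After op 5 [order #5] limit_sell(price=104, qty=3): fills=none; bids=[-] asks=[#5:3@104]
After op 6 cancel(order #1): fills=none; bids=[-] asks=[#5:3@104]
After op 7 [order #6] limit_sell(price=97, qty=4): fills=none; bids=[-] asks=[#6:4@97 #5:3@104]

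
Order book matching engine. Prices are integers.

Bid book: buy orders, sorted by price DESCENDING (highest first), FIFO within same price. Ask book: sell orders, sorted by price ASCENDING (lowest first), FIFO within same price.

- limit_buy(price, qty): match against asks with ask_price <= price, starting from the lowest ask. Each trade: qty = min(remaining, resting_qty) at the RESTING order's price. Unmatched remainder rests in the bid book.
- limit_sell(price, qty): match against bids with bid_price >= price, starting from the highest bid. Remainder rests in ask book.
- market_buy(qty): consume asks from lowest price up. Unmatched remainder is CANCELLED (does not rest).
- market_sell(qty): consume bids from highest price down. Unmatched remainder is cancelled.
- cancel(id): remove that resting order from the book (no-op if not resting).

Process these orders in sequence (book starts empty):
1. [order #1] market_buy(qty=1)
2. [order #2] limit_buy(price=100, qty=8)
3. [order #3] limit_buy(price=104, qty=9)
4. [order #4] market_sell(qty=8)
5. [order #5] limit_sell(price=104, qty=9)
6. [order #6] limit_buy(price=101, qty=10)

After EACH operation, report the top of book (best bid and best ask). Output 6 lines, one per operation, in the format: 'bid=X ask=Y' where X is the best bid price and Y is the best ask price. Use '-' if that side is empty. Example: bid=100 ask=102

Answer: bid=- ask=-
bid=100 ask=-
bid=104 ask=-
bid=104 ask=-
bid=100 ask=104
bid=101 ask=104

Derivation:
After op 1 [order #1] market_buy(qty=1): fills=none; bids=[-] asks=[-]
After op 2 [order #2] limit_buy(price=100, qty=8): fills=none; bids=[#2:8@100] asks=[-]
After op 3 [order #3] limit_buy(price=104, qty=9): fills=none; bids=[#3:9@104 #2:8@100] asks=[-]
After op 4 [order #4] market_sell(qty=8): fills=#3x#4:8@104; bids=[#3:1@104 #2:8@100] asks=[-]
After op 5 [order #5] limit_sell(price=104, qty=9): fills=#3x#5:1@104; bids=[#2:8@100] asks=[#5:8@104]
After op 6 [order #6] limit_buy(price=101, qty=10): fills=none; bids=[#6:10@101 #2:8@100] asks=[#5:8@104]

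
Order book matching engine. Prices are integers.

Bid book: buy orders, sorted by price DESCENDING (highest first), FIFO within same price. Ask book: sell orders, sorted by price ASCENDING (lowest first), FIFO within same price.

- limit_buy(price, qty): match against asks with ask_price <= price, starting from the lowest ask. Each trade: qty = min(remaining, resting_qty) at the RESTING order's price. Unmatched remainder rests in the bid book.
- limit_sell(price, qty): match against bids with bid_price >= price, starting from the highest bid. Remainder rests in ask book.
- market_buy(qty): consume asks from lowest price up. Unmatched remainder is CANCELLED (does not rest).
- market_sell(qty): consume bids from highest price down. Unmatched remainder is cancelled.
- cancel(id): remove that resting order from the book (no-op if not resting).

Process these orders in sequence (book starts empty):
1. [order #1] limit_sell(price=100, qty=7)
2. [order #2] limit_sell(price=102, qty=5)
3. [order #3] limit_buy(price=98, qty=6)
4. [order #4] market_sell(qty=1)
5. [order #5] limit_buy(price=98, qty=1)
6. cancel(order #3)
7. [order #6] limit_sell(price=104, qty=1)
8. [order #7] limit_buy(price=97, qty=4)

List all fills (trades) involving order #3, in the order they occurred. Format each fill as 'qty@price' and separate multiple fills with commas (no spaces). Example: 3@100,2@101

After op 1 [order #1] limit_sell(price=100, qty=7): fills=none; bids=[-] asks=[#1:7@100]
After op 2 [order #2] limit_sell(price=102, qty=5): fills=none; bids=[-] asks=[#1:7@100 #2:5@102]
After op 3 [order #3] limit_buy(price=98, qty=6): fills=none; bids=[#3:6@98] asks=[#1:7@100 #2:5@102]
After op 4 [order #4] market_sell(qty=1): fills=#3x#4:1@98; bids=[#3:5@98] asks=[#1:7@100 #2:5@102]
After op 5 [order #5] limit_buy(price=98, qty=1): fills=none; bids=[#3:5@98 #5:1@98] asks=[#1:7@100 #2:5@102]
After op 6 cancel(order #3): fills=none; bids=[#5:1@98] asks=[#1:7@100 #2:5@102]
After op 7 [order #6] limit_sell(price=104, qty=1): fills=none; bids=[#5:1@98] asks=[#1:7@100 #2:5@102 #6:1@104]
After op 8 [order #7] limit_buy(price=97, qty=4): fills=none; bids=[#5:1@98 #7:4@97] asks=[#1:7@100 #2:5@102 #6:1@104]

Answer: 1@98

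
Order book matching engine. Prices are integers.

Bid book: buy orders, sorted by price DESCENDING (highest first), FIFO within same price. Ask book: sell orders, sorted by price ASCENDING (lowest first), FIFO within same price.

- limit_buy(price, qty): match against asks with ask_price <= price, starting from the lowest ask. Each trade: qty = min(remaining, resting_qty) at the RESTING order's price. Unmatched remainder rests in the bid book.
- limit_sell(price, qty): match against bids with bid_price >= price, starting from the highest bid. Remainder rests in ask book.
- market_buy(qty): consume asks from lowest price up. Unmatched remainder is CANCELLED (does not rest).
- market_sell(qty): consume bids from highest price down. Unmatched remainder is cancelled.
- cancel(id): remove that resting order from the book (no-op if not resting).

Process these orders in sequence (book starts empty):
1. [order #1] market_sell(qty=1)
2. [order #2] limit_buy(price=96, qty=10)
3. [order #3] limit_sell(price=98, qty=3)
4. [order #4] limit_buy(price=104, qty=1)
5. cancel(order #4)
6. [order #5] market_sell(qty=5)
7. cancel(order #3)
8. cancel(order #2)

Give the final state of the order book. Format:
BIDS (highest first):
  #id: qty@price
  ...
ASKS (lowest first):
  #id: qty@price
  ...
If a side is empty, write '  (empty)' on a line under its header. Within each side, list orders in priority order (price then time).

After op 1 [order #1] market_sell(qty=1): fills=none; bids=[-] asks=[-]
After op 2 [order #2] limit_buy(price=96, qty=10): fills=none; bids=[#2:10@96] asks=[-]
After op 3 [order #3] limit_sell(price=98, qty=3): fills=none; bids=[#2:10@96] asks=[#3:3@98]
After op 4 [order #4] limit_buy(price=104, qty=1): fills=#4x#3:1@98; bids=[#2:10@96] asks=[#3:2@98]
After op 5 cancel(order #4): fills=none; bids=[#2:10@96] asks=[#3:2@98]
After op 6 [order #5] market_sell(qty=5): fills=#2x#5:5@96; bids=[#2:5@96] asks=[#3:2@98]
After op 7 cancel(order #3): fills=none; bids=[#2:5@96] asks=[-]
After op 8 cancel(order #2): fills=none; bids=[-] asks=[-]

Answer: BIDS (highest first):
  (empty)
ASKS (lowest first):
  (empty)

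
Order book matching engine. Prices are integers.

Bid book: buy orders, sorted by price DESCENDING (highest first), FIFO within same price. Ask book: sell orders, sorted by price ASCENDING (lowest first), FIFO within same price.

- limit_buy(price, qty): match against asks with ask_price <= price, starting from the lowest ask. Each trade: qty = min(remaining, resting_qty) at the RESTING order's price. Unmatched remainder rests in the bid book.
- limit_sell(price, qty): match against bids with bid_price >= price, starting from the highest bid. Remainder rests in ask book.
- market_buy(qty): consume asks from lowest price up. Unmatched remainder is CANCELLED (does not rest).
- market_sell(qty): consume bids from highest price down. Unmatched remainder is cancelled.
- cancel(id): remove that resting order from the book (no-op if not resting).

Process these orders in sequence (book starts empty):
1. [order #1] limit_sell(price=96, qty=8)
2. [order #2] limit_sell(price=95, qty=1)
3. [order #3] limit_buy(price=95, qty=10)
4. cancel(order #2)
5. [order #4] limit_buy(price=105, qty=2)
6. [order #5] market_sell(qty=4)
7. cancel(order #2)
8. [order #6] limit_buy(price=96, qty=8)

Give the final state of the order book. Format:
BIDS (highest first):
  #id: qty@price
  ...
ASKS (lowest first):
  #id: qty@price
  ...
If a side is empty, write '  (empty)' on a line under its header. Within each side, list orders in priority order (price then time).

After op 1 [order #1] limit_sell(price=96, qty=8): fills=none; bids=[-] asks=[#1:8@96]
After op 2 [order #2] limit_sell(price=95, qty=1): fills=none; bids=[-] asks=[#2:1@95 #1:8@96]
After op 3 [order #3] limit_buy(price=95, qty=10): fills=#3x#2:1@95; bids=[#3:9@95] asks=[#1:8@96]
After op 4 cancel(order #2): fills=none; bids=[#3:9@95] asks=[#1:8@96]
After op 5 [order #4] limit_buy(price=105, qty=2): fills=#4x#1:2@96; bids=[#3:9@95] asks=[#1:6@96]
After op 6 [order #5] market_sell(qty=4): fills=#3x#5:4@95; bids=[#3:5@95] asks=[#1:6@96]
After op 7 cancel(order #2): fills=none; bids=[#3:5@95] asks=[#1:6@96]
After op 8 [order #6] limit_buy(price=96, qty=8): fills=#6x#1:6@96; bids=[#6:2@96 #3:5@95] asks=[-]

Answer: BIDS (highest first):
  #6: 2@96
  #3: 5@95
ASKS (lowest first):
  (empty)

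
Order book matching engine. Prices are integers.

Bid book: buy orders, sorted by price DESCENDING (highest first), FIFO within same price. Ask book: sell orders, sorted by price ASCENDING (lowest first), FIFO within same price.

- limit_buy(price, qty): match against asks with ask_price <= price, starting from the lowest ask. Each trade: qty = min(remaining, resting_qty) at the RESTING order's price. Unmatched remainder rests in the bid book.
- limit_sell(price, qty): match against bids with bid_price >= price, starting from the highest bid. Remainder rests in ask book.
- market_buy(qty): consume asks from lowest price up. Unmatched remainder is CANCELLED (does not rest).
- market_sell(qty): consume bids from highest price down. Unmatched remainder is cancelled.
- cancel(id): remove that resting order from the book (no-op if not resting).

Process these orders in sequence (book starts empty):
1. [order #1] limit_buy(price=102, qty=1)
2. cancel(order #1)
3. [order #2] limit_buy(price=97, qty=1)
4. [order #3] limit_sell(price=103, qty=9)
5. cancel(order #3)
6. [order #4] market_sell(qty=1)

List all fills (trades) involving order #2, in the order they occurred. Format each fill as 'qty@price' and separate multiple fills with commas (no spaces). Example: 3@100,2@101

After op 1 [order #1] limit_buy(price=102, qty=1): fills=none; bids=[#1:1@102] asks=[-]
After op 2 cancel(order #1): fills=none; bids=[-] asks=[-]
After op 3 [order #2] limit_buy(price=97, qty=1): fills=none; bids=[#2:1@97] asks=[-]
After op 4 [order #3] limit_sell(price=103, qty=9): fills=none; bids=[#2:1@97] asks=[#3:9@103]
After op 5 cancel(order #3): fills=none; bids=[#2:1@97] asks=[-]
After op 6 [order #4] market_sell(qty=1): fills=#2x#4:1@97; bids=[-] asks=[-]

Answer: 1@97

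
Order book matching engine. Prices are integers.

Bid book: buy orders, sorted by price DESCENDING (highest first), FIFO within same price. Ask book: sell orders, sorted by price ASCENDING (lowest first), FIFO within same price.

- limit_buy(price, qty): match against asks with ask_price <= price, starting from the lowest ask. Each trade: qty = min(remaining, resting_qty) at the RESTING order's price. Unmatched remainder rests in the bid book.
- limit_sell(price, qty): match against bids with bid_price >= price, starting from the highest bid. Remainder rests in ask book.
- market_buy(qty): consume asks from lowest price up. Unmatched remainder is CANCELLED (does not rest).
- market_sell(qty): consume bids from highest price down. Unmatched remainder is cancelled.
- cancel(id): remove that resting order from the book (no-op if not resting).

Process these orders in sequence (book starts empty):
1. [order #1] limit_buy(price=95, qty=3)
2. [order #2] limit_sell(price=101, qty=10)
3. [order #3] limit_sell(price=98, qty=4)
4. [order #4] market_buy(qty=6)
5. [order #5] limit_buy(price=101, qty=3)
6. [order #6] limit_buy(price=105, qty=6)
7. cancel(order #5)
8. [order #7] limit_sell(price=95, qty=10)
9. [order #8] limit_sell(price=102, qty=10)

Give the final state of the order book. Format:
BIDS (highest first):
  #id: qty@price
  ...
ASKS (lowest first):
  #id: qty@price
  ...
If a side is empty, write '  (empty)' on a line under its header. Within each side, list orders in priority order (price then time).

Answer: BIDS (highest first):
  (empty)
ASKS (lowest first):
  #7: 6@95
  #8: 10@102

Derivation:
After op 1 [order #1] limit_buy(price=95, qty=3): fills=none; bids=[#1:3@95] asks=[-]
After op 2 [order #2] limit_sell(price=101, qty=10): fills=none; bids=[#1:3@95] asks=[#2:10@101]
After op 3 [order #3] limit_sell(price=98, qty=4): fills=none; bids=[#1:3@95] asks=[#3:4@98 #2:10@101]
After op 4 [order #4] market_buy(qty=6): fills=#4x#3:4@98 #4x#2:2@101; bids=[#1:3@95] asks=[#2:8@101]
After op 5 [order #5] limit_buy(price=101, qty=3): fills=#5x#2:3@101; bids=[#1:3@95] asks=[#2:5@101]
After op 6 [order #6] limit_buy(price=105, qty=6): fills=#6x#2:5@101; bids=[#6:1@105 #1:3@95] asks=[-]
After op 7 cancel(order #5): fills=none; bids=[#6:1@105 #1:3@95] asks=[-]
After op 8 [order #7] limit_sell(price=95, qty=10): fills=#6x#7:1@105 #1x#7:3@95; bids=[-] asks=[#7:6@95]
After op 9 [order #8] limit_sell(price=102, qty=10): fills=none; bids=[-] asks=[#7:6@95 #8:10@102]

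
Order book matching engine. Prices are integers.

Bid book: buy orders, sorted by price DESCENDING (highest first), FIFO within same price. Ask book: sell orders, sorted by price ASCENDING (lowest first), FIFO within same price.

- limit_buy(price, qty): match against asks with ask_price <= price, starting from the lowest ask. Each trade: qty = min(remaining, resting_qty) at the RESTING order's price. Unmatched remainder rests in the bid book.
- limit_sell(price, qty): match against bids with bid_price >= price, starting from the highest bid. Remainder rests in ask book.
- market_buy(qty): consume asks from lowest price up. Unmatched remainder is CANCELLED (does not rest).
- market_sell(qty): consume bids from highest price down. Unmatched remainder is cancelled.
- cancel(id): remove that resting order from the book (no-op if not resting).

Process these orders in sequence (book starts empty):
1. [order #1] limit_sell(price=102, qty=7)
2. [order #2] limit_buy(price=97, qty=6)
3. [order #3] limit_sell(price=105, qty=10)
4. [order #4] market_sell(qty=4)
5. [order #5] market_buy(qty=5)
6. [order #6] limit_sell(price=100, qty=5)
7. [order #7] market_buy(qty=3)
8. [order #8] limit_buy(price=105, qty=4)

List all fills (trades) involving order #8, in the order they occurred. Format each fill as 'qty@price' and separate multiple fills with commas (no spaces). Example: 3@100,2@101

After op 1 [order #1] limit_sell(price=102, qty=7): fills=none; bids=[-] asks=[#1:7@102]
After op 2 [order #2] limit_buy(price=97, qty=6): fills=none; bids=[#2:6@97] asks=[#1:7@102]
After op 3 [order #3] limit_sell(price=105, qty=10): fills=none; bids=[#2:6@97] asks=[#1:7@102 #3:10@105]
After op 4 [order #4] market_sell(qty=4): fills=#2x#4:4@97; bids=[#2:2@97] asks=[#1:7@102 #3:10@105]
After op 5 [order #5] market_buy(qty=5): fills=#5x#1:5@102; bids=[#2:2@97] asks=[#1:2@102 #3:10@105]
After op 6 [order #6] limit_sell(price=100, qty=5): fills=none; bids=[#2:2@97] asks=[#6:5@100 #1:2@102 #3:10@105]
After op 7 [order #7] market_buy(qty=3): fills=#7x#6:3@100; bids=[#2:2@97] asks=[#6:2@100 #1:2@102 #3:10@105]
After op 8 [order #8] limit_buy(price=105, qty=4): fills=#8x#6:2@100 #8x#1:2@102; bids=[#2:2@97] asks=[#3:10@105]

Answer: 2@100,2@102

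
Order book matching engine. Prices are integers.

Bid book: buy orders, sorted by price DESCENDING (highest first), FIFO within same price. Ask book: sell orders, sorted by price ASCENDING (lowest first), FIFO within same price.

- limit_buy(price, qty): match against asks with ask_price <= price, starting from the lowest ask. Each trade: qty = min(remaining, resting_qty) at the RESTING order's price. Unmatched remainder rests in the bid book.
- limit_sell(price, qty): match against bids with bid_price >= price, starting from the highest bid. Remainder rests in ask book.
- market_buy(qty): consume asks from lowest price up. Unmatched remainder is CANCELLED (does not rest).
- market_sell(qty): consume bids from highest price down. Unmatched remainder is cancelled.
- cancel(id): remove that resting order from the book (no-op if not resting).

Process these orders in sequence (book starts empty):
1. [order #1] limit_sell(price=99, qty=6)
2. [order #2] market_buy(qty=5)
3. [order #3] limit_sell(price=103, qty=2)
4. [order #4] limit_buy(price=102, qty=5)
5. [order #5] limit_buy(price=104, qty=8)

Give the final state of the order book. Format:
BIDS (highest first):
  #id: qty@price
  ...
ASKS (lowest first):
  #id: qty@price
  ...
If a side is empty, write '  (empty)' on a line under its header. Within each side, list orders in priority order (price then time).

Answer: BIDS (highest first):
  #5: 6@104
  #4: 4@102
ASKS (lowest first):
  (empty)

Derivation:
After op 1 [order #1] limit_sell(price=99, qty=6): fills=none; bids=[-] asks=[#1:6@99]
After op 2 [order #2] market_buy(qty=5): fills=#2x#1:5@99; bids=[-] asks=[#1:1@99]
After op 3 [order #3] limit_sell(price=103, qty=2): fills=none; bids=[-] asks=[#1:1@99 #3:2@103]
After op 4 [order #4] limit_buy(price=102, qty=5): fills=#4x#1:1@99; bids=[#4:4@102] asks=[#3:2@103]
After op 5 [order #5] limit_buy(price=104, qty=8): fills=#5x#3:2@103; bids=[#5:6@104 #4:4@102] asks=[-]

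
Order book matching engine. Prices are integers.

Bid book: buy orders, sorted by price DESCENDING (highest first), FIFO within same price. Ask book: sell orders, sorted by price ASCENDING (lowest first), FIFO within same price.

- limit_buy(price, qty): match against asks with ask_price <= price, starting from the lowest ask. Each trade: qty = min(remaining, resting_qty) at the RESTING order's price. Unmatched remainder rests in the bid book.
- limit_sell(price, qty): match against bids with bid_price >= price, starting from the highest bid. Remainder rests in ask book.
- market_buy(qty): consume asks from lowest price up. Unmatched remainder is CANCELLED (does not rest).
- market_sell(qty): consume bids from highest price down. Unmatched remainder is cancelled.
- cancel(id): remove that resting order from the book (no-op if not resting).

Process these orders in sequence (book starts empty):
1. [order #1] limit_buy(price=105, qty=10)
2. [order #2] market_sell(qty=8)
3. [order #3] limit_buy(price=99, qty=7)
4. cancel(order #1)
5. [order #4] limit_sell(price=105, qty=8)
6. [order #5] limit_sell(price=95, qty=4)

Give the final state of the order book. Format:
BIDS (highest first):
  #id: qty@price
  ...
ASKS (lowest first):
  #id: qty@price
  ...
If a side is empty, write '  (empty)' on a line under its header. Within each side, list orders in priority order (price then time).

After op 1 [order #1] limit_buy(price=105, qty=10): fills=none; bids=[#1:10@105] asks=[-]
After op 2 [order #2] market_sell(qty=8): fills=#1x#2:8@105; bids=[#1:2@105] asks=[-]
After op 3 [order #3] limit_buy(price=99, qty=7): fills=none; bids=[#1:2@105 #3:7@99] asks=[-]
After op 4 cancel(order #1): fills=none; bids=[#3:7@99] asks=[-]
After op 5 [order #4] limit_sell(price=105, qty=8): fills=none; bids=[#3:7@99] asks=[#4:8@105]
After op 6 [order #5] limit_sell(price=95, qty=4): fills=#3x#5:4@99; bids=[#3:3@99] asks=[#4:8@105]

Answer: BIDS (highest first):
  #3: 3@99
ASKS (lowest first):
  #4: 8@105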